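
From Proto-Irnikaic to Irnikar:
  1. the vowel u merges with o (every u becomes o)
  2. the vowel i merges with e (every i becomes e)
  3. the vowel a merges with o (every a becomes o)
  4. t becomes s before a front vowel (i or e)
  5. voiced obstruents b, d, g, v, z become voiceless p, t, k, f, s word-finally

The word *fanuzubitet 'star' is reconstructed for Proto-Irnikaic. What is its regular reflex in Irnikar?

fonozobeset

Irnikar: *fanuzubitet
  fanuzubitet → fanozobitet   [vowel merger]
  fanozobitet → fanozobetet   [vowel merger]
  fanozobetet → fonozobetet   [vowel merger]
  fonozobetet → fonozobeset   [palatalisation]
  fonozobeset (rule 5 does not apply)
  giving Irnikar fonozobeset.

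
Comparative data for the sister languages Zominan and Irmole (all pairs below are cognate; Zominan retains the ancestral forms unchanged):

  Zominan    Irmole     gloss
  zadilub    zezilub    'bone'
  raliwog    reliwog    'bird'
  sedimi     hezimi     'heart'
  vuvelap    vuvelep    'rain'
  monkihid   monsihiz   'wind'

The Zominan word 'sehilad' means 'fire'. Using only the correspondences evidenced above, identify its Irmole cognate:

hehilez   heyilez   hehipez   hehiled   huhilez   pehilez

sedimi ~ hezimi — Zominan s corresponds to Irmole h word-initially before a front vowel.
zadilub ~ zezilub, raliwog ~ reliwog — Zominan a corresponds to Irmole e after a consonant, before a consonant other than r, m, n, p, b, f, v.
monkihid ~ monsihiz — Zominan d corresponds to Irmole z word-finally.
Applying these to Zominan 'sehilad':
  sehilad → hehilad   (s→h word-initially before a front vowel)
  hehilad → hehiled   (a→e after a consonant, before a consonant other than r, m, n, p, b, f, v)
  hehiled → hehilez   (d→z word-finally)
So the Irmole cognate is 'hehilez'.

hehilez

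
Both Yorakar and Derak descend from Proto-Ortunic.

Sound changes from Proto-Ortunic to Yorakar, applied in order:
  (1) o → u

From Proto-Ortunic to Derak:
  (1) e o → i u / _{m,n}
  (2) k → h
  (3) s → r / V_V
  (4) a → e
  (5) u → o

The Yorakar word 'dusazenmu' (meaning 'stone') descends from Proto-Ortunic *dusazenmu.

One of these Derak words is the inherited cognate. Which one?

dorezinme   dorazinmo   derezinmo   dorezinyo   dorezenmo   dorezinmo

dorezinmo

Derak: start from *dusazenmu.
  rule 1 (pre-nasal raising): dusazenmu → dusazinmu
  rule 2: no change — dusazinmu
  rule 3 (rhotacism): dusazinmu → durazinmu
  rule 4 (vowel merger): durazinmu → durezinmu
  rule 5 (vowel merger): durezinmu → dorezinmo
  ⇒ Derak dorezinmo
Among the options, 'dorezinmo' alone shows every Derak change applied in order.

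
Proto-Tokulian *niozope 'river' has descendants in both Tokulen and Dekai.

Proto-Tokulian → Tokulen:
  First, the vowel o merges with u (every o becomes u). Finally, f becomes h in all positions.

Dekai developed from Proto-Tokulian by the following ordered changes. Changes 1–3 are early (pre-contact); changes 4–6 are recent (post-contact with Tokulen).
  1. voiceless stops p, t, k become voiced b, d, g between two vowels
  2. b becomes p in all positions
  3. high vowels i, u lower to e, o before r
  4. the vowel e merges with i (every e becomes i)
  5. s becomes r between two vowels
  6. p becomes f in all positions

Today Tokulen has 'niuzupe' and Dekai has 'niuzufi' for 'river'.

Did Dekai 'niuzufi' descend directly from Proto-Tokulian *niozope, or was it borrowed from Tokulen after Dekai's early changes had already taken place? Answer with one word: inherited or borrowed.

If inherited, *niozope would pass through all of Dekai's changes:
Dekai: start from *niozope.
  rule 1 (intervocalic voicing): niozope → niozobe
  rule 2 (unconditioned shift): niozobe → niozope
  rule 3: no change — niozope
  rule 4 (vowel merger): niozope → niozopi
  rule 5: no change — niozopi
  rule 6 (unconditioned shift): niozopi → niozofi
  ⇒ Dekai niozofi
If borrowed from Tokulen 'niuzupe' after the early changes, it would undergo only the recent ones:
  rule 4 (vowel merger): niuzupe → niuzupi
  rule 5 (rhotacism): no change (niuzupi)
  rule 6 (unconditioned shift): niuzupi → niuzufi
  ⇒ as a loan: niuzufi
Dekai 'niuzufi' matches the loan outcome 'niuzufi', not the inherited 'niozofi' — it skipped the early Dekai changes, so it was borrowed from Tokulen.

borrowed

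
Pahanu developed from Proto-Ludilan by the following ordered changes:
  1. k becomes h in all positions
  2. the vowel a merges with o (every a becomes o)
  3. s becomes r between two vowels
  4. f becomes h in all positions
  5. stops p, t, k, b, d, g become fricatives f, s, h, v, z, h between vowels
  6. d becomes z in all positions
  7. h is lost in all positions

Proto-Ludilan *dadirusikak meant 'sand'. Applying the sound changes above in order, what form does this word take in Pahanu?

zozirurio

Pahanu: start from *dadirusikak.
  rule 1 (unconditioned shift): dadirusikak → dadirusihah
  rule 2 (vowel merger): dadirusihah → dodirusihoh
  rule 3 (rhotacism): dodirusihoh → dodirurihoh
  rule 4: no change — dodirurihoh
  rule 5 (intervocalic lenition): dodirurihoh → dozirurihoh
  rule 6 (unconditioned shift): dozirurihoh → zozirurihoh
  rule 7 (h-loss): zozirurihoh → zozirurio
  ⇒ Pahanu zozirurio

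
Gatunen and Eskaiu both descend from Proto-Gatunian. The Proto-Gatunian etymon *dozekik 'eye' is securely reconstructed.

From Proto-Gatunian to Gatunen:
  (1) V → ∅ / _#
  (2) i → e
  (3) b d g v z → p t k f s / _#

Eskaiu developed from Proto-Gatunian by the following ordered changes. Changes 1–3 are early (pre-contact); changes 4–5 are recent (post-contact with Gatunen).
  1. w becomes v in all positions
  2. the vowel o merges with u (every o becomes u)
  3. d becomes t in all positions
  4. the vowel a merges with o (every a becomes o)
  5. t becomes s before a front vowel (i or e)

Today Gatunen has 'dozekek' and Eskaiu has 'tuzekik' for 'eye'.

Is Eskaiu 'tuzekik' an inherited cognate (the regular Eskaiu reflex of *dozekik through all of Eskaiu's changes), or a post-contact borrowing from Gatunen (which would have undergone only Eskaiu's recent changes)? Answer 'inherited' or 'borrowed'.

If inherited, *dozekik would pass through all of Eskaiu's changes:
Eskaiu: *dozekik > duzekik > tuzekik  (by vowel merger, unconditioned shift)
If borrowed from Gatunen 'dozekek' after the early changes, it would undergo only the recent ones:
  rule 4 (vowel merger): no change (dozekek)
  rule 5 (palatalisation): no change (dozekek)
  ⇒ as a loan: dozekek
Eskaiu 'tuzekik' matches the inherited outcome exactly, so it is an inherited cognate, not a loan.

inherited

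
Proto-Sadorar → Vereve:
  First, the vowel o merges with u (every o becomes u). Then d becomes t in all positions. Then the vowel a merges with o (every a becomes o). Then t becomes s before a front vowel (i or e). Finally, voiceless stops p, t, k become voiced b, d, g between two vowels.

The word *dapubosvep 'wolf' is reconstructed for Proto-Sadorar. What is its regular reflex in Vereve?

tobubusvep

Vereve: start from *dapubosvep.
  rule 1 (vowel merger): dapubosvep → dapubusvep
  rule 2 (unconditioned shift): dapubusvep → tapubusvep
  rule 3 (vowel merger): tapubusvep → topubusvep
  rule 4: no change — topubusvep
  rule 5 (intervocalic voicing): topubusvep → tobubusvep
  ⇒ Vereve tobubusvep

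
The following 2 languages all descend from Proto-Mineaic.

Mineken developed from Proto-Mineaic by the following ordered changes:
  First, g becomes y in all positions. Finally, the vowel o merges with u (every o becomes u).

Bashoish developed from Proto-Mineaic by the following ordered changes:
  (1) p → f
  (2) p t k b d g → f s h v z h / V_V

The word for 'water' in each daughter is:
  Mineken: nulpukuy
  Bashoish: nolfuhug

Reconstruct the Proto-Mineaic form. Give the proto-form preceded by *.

*nolpukug

Position 4: Mineken has p, Bashoish has f. Mineken preserves p here (none of its changes turn any other segment into p), so the proto-segment is *p.
Position 6: Mineken has k, Bashoish has h. Mineken preserves k here (none of its changes turn any other segment into k), so the proto-segment is *k.
Verify the candidate proto-form against each daughter:
Mineken: *nolpukug
  nolpukug → nolpukuy   [unconditioned shift]
  nolpukuy → nulpukuy   [vowel merger]
  giving Mineken nulpukuy.
Bashoish: *nolpukug > nolfukug > nolfuhug  (by unconditioned shift, intervocalic lenition)
*nolpukug is the unique common source.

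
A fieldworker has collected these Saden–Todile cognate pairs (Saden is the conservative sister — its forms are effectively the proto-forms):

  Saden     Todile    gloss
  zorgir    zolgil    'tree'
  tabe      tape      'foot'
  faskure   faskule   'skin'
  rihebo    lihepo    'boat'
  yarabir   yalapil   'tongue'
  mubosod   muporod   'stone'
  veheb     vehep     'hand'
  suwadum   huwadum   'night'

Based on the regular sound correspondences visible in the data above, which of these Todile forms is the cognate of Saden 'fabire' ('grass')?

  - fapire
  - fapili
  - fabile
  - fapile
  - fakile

yarabir ~ yalapil — Saden b corresponds to Todile p between vowels (before a front vowel).
faskure ~ faskule — Saden r corresponds to Todile l between vowels (before a front vowel).
Applying these to Saden 'fabire':
  fabire → fapire   (b→p between vowels (before a front vowel))
  fapire → fapile   (r→l between vowels (before a front vowel))
So the Todile cognate is 'fapile'.

fapile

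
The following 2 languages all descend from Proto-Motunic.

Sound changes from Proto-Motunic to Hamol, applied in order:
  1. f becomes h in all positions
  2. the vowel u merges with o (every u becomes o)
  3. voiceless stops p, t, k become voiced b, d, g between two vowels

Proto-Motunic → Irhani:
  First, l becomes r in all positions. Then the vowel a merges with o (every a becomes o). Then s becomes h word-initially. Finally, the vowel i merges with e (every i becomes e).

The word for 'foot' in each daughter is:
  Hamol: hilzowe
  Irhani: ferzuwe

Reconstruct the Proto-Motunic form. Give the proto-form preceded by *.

*filzuwe

Position 1: Hamol has h, Irhani has f. Irhani preserves f here (none of its changes turn any other segment into f), so the proto-segment is *f.
Position 3: Hamol has l, Irhani has r. Hamol preserves l here (none of its changes turn any other segment into l), so the proto-segment is *l.
Verify the candidate proto-form against each daughter:
Hamol: *filzuwe
  filzuwe → hilzuwe   [unconditioned shift]
  hilzuwe → hilzowe   [vowel merger]
  hilzowe (rule 3 does not apply)
  giving Hamol hilzowe.
Irhani: start from *filzuwe.
  rule 1 (unconditioned shift): filzuwe → firzuwe
  rule 2: no change — firzuwe
  rule 3: no change — firzuwe
  rule 4 (vowel merger): firzuwe → ferzuwe
  ⇒ Irhani ferzuwe
No other proto-form is consistent with every reflex, so the reconstruction is *filzuwe.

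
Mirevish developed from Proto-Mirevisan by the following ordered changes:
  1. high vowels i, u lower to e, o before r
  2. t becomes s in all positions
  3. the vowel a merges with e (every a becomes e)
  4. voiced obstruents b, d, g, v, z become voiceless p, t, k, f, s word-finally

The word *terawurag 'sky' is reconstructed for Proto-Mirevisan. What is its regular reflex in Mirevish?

Mirevish: *terawurag > teraworag > seraworag > sereworeg > sereworek  (by pre-rhotic lowering, unconditioned shift, vowel merger, final devoicing)

sereworek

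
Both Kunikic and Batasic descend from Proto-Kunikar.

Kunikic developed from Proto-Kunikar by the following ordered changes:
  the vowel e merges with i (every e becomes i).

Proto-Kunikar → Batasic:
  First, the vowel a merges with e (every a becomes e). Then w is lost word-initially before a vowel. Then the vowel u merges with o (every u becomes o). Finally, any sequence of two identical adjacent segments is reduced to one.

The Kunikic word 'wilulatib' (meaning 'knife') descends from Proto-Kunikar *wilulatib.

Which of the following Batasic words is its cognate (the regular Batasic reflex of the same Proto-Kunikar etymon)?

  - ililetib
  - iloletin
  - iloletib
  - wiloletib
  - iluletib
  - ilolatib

Batasic: *wilulatib
  wilulatib → wiluletib   [vowel merger]
  wiluletib → iluletib   [glide loss]
  iluletib → iloletib   [vowel merger]
  iloletib (rule 4 does not apply)
  giving Batasic iloletib.

iloletib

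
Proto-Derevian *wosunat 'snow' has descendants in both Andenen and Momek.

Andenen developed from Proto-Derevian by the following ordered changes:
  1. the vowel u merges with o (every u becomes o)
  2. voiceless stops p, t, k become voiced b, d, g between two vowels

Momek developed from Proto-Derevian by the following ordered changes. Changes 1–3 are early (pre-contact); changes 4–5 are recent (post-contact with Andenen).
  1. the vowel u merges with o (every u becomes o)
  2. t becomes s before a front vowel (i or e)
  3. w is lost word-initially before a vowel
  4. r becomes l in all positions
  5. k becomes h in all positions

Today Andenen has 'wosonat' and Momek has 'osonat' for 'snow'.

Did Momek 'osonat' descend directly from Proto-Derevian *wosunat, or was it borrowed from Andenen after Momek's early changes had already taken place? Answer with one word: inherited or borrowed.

If inherited, *wosunat would pass through all of Momek's changes:
Momek: *wosunat > wosonat > osonat  (by vowel merger, glide loss)
If borrowed from Andenen 'wosonat' after the early changes, it would undergo only the recent ones:
  rule 4 (unconditioned shift): no change (wosonat)
  rule 5 (unconditioned shift): no change (wosonat)
  ⇒ as a loan: wosonat
Momek 'osonat' matches the inherited outcome exactly, so it is an inherited cognate, not a loan.

inherited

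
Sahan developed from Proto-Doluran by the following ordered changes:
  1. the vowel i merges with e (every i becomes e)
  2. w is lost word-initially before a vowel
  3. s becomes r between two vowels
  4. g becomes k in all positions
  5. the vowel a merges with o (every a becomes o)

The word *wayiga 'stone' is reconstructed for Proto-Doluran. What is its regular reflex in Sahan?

oyeko

Sahan: *wayiga
  wayiga → wayega   [vowel merger]
  wayega → ayega   [glide loss]
  ayega (rule 3 does not apply)
  ayega → ayeka   [unconditioned shift]
  ayeka → oyeko   [vowel merger]
  giving Sahan oyeko.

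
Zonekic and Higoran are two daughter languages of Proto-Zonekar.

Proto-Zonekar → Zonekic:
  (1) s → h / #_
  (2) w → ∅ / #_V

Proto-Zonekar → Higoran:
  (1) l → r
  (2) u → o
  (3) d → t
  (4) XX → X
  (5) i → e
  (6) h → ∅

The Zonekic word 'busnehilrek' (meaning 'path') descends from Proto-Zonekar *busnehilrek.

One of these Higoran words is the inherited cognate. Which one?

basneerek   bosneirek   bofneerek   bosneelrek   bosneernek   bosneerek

Higoran: start from *busnehilrek.
  rule 1 (unconditioned shift): busnehilrek → busnehirrek
  rule 2 (vowel merger): busnehirrek → bosnehirrek
  rule 3: no change — bosnehirrek
  rule 4 (degemination): bosnehirrek → bosnehirek
  rule 5 (vowel merger): bosnehirek → bosneherek
  rule 6 (h-loss): bosneherek → bosneerek
  ⇒ Higoran bosneerek
The other candidates each miss or misapply at least one Higoran change.

bosneerek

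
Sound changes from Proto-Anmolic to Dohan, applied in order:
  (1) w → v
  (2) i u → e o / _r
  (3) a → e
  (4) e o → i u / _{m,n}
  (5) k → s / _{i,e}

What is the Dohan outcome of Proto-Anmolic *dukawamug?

dusevimug

Dohan: *dukawamug
  dukawamug → dukavamug   [unconditioned shift]
  dukavamug (rule 2 does not apply)
  dukavamug → dukevemug   [vowel merger]
  dukevemug → dukevimug   [pre-nasal raising]
  dukevimug → dusevimug   [palatalisation]
  giving Dohan dusevimug.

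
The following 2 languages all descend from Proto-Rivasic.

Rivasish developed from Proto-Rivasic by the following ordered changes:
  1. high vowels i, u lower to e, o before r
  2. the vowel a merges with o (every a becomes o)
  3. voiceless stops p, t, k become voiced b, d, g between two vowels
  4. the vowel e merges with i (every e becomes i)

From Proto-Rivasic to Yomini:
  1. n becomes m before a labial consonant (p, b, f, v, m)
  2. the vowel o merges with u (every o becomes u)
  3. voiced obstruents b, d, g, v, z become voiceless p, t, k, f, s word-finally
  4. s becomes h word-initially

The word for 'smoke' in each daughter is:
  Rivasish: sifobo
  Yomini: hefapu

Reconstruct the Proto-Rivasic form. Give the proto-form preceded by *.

Position 5: Rivasish has b, Yomini has p. Taking the neighbouring segments as reconstructed: Rivasish b could go back to *p or *b; Yomini p can only go back to *p — the one source consistent with every daughter is *p.
Position 6: Rivasish has o, Yomini has u. Taking the neighbouring segments as reconstructed: Rivasish o could go back to *a or *o; Yomini u could go back to *o or *u — the one source consistent with every daughter is *o.
Position 2: Rivasish has i, Yomini has e. Yomini preserves e here (none of its changes turn any other segment into e), so the proto-segment is *e.
This points to *sefapo. Verify forward in each daughter:
Rivasish: *sefapo
  sefapo (rule 1 does not apply)
  sefapo → sefopo   [vowel merger]
  sefopo → sefobo   [intervocalic voicing]
  sefobo → sifobo   [vowel merger]
  giving Rivasish sifobo.
Yomini: start from *sefapo.
  rule 1: no change — sefapo
  rule 2 (vowel merger): sefapo → sefapu
  rule 3: no change — sefapu
  rule 4 (debuccalisation): sefapu → hefapu
  ⇒ Yomini hefapu
Only *sefapo yields all of Rivasish sifobo, Yomini hefapu.

*sefapo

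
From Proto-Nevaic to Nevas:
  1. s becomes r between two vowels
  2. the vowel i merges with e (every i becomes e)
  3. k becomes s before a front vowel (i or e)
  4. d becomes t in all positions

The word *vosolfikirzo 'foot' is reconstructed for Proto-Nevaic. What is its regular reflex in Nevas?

vorolfeserzo

Nevas: *vosolfikirzo
  vosolfikirzo → vorolfikirzo   [rhotacism]
  vorolfikirzo → vorolfekerzo   [vowel merger]
  vorolfekerzo → vorolfeserzo   [palatalisation]
  vorolfeserzo (rule 4 does not apply)
  giving Nevas vorolfeserzo.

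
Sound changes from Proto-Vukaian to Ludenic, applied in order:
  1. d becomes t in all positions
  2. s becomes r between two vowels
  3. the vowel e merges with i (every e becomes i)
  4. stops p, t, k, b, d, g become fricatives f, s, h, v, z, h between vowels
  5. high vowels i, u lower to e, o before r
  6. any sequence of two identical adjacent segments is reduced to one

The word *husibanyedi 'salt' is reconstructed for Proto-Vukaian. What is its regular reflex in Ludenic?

Ludenic: *husibanyedi
  husibanyedi → husibanyeti   [unconditioned shift]
  husibanyeti → huribanyeti   [rhotacism]
  huribanyeti → huribanyiti   [vowel merger]
  huribanyiti → hurivanyisi   [intervocalic lenition]
  hurivanyisi → horivanyisi   [pre-rhotic lowering]
  horivanyisi (rule 6 does not apply)
  giving Ludenic horivanyisi.

horivanyisi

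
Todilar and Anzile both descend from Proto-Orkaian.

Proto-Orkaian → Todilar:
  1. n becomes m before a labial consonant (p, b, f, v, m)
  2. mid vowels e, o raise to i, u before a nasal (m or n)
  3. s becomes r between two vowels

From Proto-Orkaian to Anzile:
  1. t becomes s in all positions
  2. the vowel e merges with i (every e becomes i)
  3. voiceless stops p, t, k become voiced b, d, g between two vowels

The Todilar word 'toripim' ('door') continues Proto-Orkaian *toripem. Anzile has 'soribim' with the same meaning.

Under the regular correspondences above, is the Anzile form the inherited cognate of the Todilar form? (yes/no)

yes

Derive the expected Anzile reflex of *toripem:
Anzile: *toripem
  toripem → soripem   [unconditioned shift]
  soripem → soripim   [vowel merger]
  soripim → soribim   [intervocalic voicing]
  giving Anzile soribim.
Anzile 'soribim' matches the regular reflex exactly, so the pair is cognate.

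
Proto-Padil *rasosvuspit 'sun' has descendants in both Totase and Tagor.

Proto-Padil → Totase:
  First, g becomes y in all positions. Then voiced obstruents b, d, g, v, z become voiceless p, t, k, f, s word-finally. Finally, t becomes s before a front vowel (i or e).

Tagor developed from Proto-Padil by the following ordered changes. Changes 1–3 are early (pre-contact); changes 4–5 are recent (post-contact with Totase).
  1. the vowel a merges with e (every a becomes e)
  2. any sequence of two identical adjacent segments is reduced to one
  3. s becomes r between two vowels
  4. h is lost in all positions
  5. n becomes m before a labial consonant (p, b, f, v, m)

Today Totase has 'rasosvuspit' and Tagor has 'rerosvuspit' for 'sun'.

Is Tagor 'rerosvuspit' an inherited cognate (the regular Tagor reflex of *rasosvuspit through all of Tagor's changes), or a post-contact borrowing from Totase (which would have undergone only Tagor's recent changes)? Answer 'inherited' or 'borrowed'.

inherited

If inherited, *rasosvuspit would pass through all of Tagor's changes:
Tagor: start from *rasosvuspit.
  rule 1 (vowel merger): rasosvuspit → resosvuspit
  rule 2: no change — resosvuspit
  rule 3 (rhotacism): resosvuspit → rerosvuspit
  rule 4: no change — rerosvuspit
  rule 5: no change — rerosvuspit
  ⇒ Tagor rerosvuspit
If borrowed from Totase 'rasosvuspit' after the early changes, it would undergo only the recent ones:
  rule 4 (h-loss): no change (rasosvuspit)
  rule 5 (nasal place assimilation): no change (rasosvuspit)
  ⇒ as a loan: rasosvuspit
Tagor 'rerosvuspit' matches the inherited outcome exactly, so it is an inherited cognate, not a loan.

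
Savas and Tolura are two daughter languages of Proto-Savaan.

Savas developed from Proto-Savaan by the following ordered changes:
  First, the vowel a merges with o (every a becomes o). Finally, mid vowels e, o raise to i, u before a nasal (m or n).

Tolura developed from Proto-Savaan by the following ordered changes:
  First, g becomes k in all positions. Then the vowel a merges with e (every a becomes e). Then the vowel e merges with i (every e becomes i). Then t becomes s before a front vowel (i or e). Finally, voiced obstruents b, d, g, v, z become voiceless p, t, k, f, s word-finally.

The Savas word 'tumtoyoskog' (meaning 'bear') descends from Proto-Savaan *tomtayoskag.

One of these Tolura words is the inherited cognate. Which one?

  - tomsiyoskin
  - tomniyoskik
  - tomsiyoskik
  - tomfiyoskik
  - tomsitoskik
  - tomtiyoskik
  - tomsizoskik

tomsiyoskik

Tolura: *tomtayoskag
  tomtayoskag → tomtayoskak   [unconditioned shift]
  tomtayoskak → tomteyoskek   [vowel merger]
  tomteyoskek → tomtiyoskik   [vowel merger]
  tomtiyoskik → tomsiyoskik   [palatalisation]
  tomsiyoskik (rule 5 does not apply)
  giving Tolura tomsiyoskik.
Among the options, 'tomsiyoskik' alone shows every Tolura change applied in order.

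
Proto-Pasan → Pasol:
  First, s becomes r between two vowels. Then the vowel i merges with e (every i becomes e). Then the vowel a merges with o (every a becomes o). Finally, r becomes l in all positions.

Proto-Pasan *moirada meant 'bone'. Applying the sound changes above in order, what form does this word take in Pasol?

Pasol: *moirada > moerada > moerodo > moelodo  (by vowel merger, vowel merger, unconditioned shift)

moelodo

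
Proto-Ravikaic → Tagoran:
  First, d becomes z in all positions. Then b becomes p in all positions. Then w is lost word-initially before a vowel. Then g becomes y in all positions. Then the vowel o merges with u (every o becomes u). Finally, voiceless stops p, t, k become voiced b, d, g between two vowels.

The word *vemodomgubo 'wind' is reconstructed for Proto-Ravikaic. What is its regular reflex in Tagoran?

vemuzumyubu

Tagoran: *vemodomgubo
  vemodomgubo → vemozomgubo   [unconditioned shift]
  vemozomgubo → vemozomgupo   [unconditioned shift]
  vemozomgupo (rule 3 does not apply)
  vemozomgupo → vemozomyupo   [unconditioned shift]
  vemozomyupo → vemuzumyupu   [vowel merger]
  vemuzumyupu → vemuzumyubu   [intervocalic voicing]
  giving Tagoran vemuzumyubu.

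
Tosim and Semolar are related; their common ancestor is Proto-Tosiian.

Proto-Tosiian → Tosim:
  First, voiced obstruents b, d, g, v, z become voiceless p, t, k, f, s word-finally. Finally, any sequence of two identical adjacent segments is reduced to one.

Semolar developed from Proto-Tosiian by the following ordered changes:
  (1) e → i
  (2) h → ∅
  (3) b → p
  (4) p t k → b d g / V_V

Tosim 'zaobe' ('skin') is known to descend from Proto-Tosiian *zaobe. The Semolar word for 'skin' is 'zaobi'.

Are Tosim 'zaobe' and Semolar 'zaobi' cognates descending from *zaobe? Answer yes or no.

Derive the expected Semolar reflex of *zaobe:
Semolar: start from *zaobe.
  rule 1 (vowel merger): zaobe → zaobi
  rule 2: no change — zaobi
  rule 3 (unconditioned shift): zaobi → zaopi
  rule 4 (intervocalic voicing): zaopi → zaobi
  ⇒ Semolar zaobi
Semolar 'zaobi' matches the regular reflex exactly, so the pair is cognate.

yes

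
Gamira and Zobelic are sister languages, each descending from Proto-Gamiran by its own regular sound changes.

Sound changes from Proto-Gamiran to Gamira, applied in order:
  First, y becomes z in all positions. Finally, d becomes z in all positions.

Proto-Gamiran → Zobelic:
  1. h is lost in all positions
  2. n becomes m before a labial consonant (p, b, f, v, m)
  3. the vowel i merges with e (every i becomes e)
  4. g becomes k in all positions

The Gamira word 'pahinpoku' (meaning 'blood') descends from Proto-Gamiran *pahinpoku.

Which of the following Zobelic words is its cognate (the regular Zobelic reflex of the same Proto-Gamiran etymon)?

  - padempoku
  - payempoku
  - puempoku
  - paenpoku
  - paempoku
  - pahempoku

Zobelic: *pahinpoku
  pahinpoku → painpoku   [h-loss]
  painpoku → paimpoku   [nasal place assimilation]
  paimpoku → paempoku   [vowel merger]
  paempoku (rule 4 does not apply)
  giving Zobelic paempoku.
The other candidates each miss or misapply at least one Zobelic change.

paempoku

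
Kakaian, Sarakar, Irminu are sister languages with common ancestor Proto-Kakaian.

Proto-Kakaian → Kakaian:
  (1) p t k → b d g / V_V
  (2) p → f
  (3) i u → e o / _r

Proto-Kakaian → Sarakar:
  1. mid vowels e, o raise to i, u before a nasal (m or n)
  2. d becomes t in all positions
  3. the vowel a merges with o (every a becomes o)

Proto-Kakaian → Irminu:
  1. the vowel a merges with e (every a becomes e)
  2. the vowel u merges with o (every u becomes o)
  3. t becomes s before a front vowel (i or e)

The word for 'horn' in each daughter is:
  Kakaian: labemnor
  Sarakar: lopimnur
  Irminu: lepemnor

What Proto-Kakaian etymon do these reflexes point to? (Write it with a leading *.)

Position 4: Kakaian has e, Sarakar has i, Irminu has e. Taking the neighbouring segments as reconstructed: Kakaian e can only go back to *e; Sarakar i could go back to *e or *i; Irminu e could go back to *a or *e — the one source consistent with every daughter is *e.
Position 3: Kakaian has b, Sarakar has p, Irminu has p. Sarakar preserves p here (none of its changes turn any other segment into p), so the proto-segment is *p.
Verify the candidate proto-form against each daughter:
Kakaian: start from *lapemnur.
  rule 1 (intervocalic voicing): lapemnur → labemnur
  rule 2: no change — labemnur
  rule 3 (pre-rhotic lowering): labemnur → labemnor
  ⇒ Kakaian labemnor
Sarakar: *lapemnur > lapimnur > lopimnur  (by pre-nasal raising, vowel merger)
Irminu: *lapemnur
  lapemnur → lepemnur   [vowel merger]
  lepemnur → lepemnor   [vowel merger]
  lepemnor (rule 3 does not apply)
  giving Irminu lepemnor.
*lapemnur is the unique common source.

*lapemnur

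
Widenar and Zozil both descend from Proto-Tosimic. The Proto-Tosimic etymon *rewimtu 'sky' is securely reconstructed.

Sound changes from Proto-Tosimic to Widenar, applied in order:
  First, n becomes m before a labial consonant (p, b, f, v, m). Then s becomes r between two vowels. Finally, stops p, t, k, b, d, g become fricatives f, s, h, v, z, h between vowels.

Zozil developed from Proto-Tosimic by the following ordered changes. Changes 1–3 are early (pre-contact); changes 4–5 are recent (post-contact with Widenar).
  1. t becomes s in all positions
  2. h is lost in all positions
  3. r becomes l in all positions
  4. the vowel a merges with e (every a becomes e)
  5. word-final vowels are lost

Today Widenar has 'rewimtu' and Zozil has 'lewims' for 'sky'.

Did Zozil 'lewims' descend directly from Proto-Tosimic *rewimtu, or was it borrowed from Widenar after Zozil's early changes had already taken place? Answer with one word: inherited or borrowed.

If inherited, *rewimtu would pass through all of Zozil's changes:
Zozil: *rewimtu > rewimsu > lewimsu > lewims  (by unconditioned shift, unconditioned shift, apocope)
If borrowed from Widenar 'rewimtu' after the early changes, it would undergo only the recent ones:
  rule 4 (vowel merger): no change (rewimtu)
  rule 5 (apocope): rewimtu → rewimt
  ⇒ as a loan: rewimt
Zozil 'lewims' matches the inherited outcome exactly, so it is an inherited cognate, not a loan.

inherited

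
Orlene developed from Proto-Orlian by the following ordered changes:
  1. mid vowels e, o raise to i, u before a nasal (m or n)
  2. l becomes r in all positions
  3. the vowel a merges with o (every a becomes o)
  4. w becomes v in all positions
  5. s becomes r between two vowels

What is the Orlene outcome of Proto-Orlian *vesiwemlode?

verivimrode

Orlene: start from *vesiwemlode.
  rule 1 (pre-nasal raising): vesiwemlode → vesiwimlode
  rule 2 (unconditioned shift): vesiwimlode → vesiwimrode
  rule 3: no change — vesiwimrode
  rule 4 (unconditioned shift): vesiwimrode → vesivimrode
  rule 5 (rhotacism): vesivimrode → verivimrode
  ⇒ Orlene verivimrode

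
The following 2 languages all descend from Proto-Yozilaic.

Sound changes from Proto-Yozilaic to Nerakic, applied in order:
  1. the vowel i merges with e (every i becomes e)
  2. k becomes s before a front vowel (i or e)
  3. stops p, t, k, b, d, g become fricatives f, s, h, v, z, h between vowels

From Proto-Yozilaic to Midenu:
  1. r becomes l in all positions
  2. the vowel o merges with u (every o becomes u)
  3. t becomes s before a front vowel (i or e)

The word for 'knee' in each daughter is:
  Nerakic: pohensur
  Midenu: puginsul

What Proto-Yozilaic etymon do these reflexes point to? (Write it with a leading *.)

*poginsur

Position 2: Nerakic has o, Midenu has u. Nerakic preserves o here (none of its changes turn any other segment into o), so the proto-segment is *o.
Position 8: Nerakic has r, Midenu has l. Nerakic preserves r here (none of its changes turn any other segment into r), so the proto-segment is *r.
Position 3: Nerakic has h, Midenu has g. Midenu preserves g here (none of its changes turn any other segment into g), so the proto-segment is *g.
This points to *poginsur. Verify forward in each daughter:
Nerakic: *poginsur > pogensur > pohensur  (by vowel merger, intervocalic lenition)
Midenu: *poginsur
  poginsur → poginsul   [unconditioned shift]
  poginsul → puginsul   [vowel merger]
  puginsul (rule 3 does not apply)
  giving Midenu puginsul.
Only *poginsur yields all of Nerakic pohensur, Midenu puginsul.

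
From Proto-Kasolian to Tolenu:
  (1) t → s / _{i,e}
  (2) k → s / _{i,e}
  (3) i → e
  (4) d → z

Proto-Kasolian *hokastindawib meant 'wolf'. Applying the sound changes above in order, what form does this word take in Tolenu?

Tolenu: start from *hokastindawib.
  rule 1 (palatalisation): hokastindawib → hokassindawib
  rule 2: no change — hokassindawib
  rule 3 (vowel merger): hokassindawib → hokassendaweb
  rule 4 (unconditioned shift): hokassendaweb → hokassenzaweb
  ⇒ Tolenu hokassenzaweb

hokassenzaweb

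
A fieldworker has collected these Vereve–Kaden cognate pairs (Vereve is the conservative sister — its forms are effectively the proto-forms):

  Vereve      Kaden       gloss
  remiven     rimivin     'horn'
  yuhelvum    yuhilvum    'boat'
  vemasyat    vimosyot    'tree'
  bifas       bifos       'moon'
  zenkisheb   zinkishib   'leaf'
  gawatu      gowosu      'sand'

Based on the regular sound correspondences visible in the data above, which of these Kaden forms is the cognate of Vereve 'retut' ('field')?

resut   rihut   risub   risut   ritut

risut

yuhelvum ~ yuhilvum — Vereve e corresponds to Kaden i after a consonant, before a consonant other than r, m, n, p, b, f, v.
gawatu ~ gowosu — Vereve t corresponds to Kaden s between vowels (before a back vowel).
Applying these to Vereve 'retut':
  retut → ritut   (e→i after a consonant, before a consonant other than r, m, n, p, b, f, v)
  ritut → risut   (t→s between vowels (before a back vowel))
So the Kaden cognate is 'risut'.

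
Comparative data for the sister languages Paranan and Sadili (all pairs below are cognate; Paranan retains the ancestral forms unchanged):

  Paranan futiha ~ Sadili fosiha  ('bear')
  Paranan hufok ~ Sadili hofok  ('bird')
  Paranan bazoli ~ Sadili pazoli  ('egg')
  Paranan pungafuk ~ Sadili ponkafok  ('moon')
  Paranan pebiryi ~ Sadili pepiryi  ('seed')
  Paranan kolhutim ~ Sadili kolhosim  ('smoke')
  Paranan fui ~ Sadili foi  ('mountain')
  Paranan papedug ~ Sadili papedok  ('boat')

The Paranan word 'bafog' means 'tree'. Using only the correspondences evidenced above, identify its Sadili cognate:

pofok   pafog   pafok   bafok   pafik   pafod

bazoli ~ pazoli — Paranan b corresponds to Sadili p word-initially before a back vowel.
papedug ~ papedok — Paranan g corresponds to Sadili k word-finally.
Applying these to Paranan 'bafog':
  bafog → pafog   (b→p word-initially before a back vowel)
  pafog → pafok   (g→k word-finally)
So the Sadili cognate is 'pafok'.

pafok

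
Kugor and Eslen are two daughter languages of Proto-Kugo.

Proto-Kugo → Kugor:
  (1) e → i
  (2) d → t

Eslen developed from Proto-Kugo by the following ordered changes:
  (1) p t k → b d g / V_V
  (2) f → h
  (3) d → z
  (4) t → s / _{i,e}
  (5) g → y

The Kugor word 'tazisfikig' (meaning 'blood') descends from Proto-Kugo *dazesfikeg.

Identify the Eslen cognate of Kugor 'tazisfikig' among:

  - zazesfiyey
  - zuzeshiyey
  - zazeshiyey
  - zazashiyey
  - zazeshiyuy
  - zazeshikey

zazeshiyey

Eslen: *dazesfikeg
  dazesfikeg → dazesfigeg   [intervocalic voicing]
  dazesfigeg → dazeshigeg   [unconditioned shift]
  dazeshigeg → zazeshigeg   [unconditioned shift]
  zazeshigeg (rule 4 does not apply)
  zazeshigeg → zazeshiyey   [unconditioned shift]
  giving Eslen zazeshiyey.
Only 'zazeshiyey' matches the regular Eslen development of *dazesfikeg.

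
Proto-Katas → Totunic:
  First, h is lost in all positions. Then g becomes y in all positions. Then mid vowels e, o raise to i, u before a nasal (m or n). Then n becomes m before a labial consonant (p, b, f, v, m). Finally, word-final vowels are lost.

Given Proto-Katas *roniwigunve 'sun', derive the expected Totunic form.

runiwiyumv

Totunic: start from *roniwigunve.
  rule 1: no change — roniwigunve
  rule 2 (unconditioned shift): roniwigunve → roniwiyunve
  rule 3 (pre-nasal raising): roniwiyunve → runiwiyunve
  rule 4 (nasal place assimilation): runiwiyunve → runiwiyumve
  rule 5 (apocope): runiwiyumve → runiwiyumv
  ⇒ Totunic runiwiyumv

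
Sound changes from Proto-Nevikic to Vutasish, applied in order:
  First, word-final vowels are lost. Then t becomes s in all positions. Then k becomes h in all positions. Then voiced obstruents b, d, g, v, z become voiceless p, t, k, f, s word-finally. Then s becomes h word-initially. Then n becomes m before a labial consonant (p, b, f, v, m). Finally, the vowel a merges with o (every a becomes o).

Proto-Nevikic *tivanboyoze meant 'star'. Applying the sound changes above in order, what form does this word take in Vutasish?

Vutasish: *tivanboyoze > tivanboyoz > sivanboyoz > sivanboyos > hivanboyos > hivamboyos > hivomboyos  (by apocope, unconditioned shift, final devoicing, debuccalisation, nasal place assimilation, vowel merger)

hivomboyos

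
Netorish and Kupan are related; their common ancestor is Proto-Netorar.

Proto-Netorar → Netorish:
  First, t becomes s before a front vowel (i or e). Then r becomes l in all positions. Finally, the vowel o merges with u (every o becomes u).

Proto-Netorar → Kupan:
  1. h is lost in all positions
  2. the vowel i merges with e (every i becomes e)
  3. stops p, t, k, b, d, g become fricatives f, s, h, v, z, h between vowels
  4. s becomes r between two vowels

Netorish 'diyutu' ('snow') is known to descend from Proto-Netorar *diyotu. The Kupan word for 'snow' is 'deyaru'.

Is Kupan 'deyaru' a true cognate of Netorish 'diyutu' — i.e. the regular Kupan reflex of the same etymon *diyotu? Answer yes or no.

no

Derive the expected Kupan reflex of *diyotu:
Kupan: start from *diyotu.
  rule 1: no change — diyotu
  rule 2 (vowel merger): diyotu → deyotu
  rule 3 (intervocalic lenition): deyotu → deyosu
  rule 4 (rhotacism): deyosu → deyoru
  ⇒ Kupan deyoru
The regular Kupan reflex would be 'deyoru', but the attested form is 'deyaru'. The correspondence is irregular, so they are not cognates (the Kupan form has a different source).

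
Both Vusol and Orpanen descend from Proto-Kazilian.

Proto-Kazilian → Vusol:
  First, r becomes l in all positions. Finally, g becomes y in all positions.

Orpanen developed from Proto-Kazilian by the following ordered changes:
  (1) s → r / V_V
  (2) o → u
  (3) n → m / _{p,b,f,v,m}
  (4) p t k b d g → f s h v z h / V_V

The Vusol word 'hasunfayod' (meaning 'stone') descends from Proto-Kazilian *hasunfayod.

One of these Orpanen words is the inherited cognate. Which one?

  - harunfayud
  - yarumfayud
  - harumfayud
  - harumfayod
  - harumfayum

Orpanen: start from *hasunfayod.
  rule 1 (rhotacism): hasunfayod → harunfayod
  rule 2 (vowel merger): harunfayod → harunfayud
  rule 3 (nasal place assimilation): harunfayud → harumfayud
  rule 4: no change — harumfayud
  ⇒ Orpanen harumfayud

harumfayud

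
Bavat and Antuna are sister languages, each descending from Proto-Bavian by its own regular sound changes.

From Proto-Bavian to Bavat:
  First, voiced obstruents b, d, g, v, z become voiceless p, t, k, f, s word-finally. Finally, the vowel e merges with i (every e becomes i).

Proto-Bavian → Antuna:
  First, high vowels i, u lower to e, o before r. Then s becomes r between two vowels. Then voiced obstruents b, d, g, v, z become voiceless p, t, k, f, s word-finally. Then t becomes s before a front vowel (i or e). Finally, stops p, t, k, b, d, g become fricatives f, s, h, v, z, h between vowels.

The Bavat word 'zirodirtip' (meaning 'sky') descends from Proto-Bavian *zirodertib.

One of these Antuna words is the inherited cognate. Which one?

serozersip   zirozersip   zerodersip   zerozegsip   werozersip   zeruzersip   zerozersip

zerozersip

Antuna: *zirodertib
  zirodertib → zerodertib   [pre-rhotic lowering]
  zerodertib (rule 2 does not apply)
  zerodertib → zerodertip   [final devoicing]
  zerodertip → zerodersip   [palatalisation]
  zerodersip → zerozersip   [intervocalic lenition]
  giving Antuna zerozersip.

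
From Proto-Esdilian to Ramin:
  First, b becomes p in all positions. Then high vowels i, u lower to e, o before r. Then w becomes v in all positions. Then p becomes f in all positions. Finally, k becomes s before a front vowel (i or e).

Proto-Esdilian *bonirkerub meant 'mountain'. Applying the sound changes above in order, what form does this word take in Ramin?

Ramin: *bonirkerub > ponirkerup > ponerkerup > fonerkeruf > fonerseruf  (by unconditioned shift, pre-rhotic lowering, unconditioned shift, palatalisation)

fonerseruf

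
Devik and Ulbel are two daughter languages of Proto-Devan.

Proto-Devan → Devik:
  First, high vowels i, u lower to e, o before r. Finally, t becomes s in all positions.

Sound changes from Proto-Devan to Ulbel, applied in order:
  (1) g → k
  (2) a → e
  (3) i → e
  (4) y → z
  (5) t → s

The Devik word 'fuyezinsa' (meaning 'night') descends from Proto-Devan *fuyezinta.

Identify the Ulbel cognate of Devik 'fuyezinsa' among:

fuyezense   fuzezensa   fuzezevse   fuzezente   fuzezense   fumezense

Ulbel: start from *fuyezinta.
  rule 1: no change — fuyezinta
  rule 2 (vowel merger): fuyezinta → fuyezinte
  rule 3 (vowel merger): fuyezinte → fuyezente
  rule 4 (unconditioned shift): fuyezente → fuzezente
  rule 5 (unconditioned shift): fuzezente → fuzezense
  ⇒ Ulbel fuzezense

fuzezense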